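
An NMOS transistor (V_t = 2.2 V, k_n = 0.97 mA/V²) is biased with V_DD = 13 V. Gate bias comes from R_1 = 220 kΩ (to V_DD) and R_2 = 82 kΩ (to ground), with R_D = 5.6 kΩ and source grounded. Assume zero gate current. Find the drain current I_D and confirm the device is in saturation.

I_D ≈ 0.86 mA

V_G = V_DD·R_2/(R_1+R_2) = 13×82/302 = 3.53 V. With the source grounded, V_GS = V_G = 3.53 V.
Assume saturation: I_D = (k_n/2)(V_GS − V_t)² = (0.97/2)×(3.53 − 2.2)² = 0.485×1.33² = 0.858 mA.
V_DS = V_DD − I_D·R_D = 13 − 0.858×5.6 = 8.2 V.
Saturation requires V_DS ≥ V_GS − V_t = 1.33 V; 8.2 ≥ 1.33 ✓.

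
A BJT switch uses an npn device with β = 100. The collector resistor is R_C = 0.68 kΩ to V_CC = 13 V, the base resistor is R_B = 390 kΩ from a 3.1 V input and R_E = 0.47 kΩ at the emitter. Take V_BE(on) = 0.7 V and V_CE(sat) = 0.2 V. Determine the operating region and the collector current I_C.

active; I_C ≈ 0.55 mA

Assume active. Base-emitter loop: I_B = (V_BB − V_BE)/(R_B + (β+1)R_E) = (3.1 − 0.7)/(390 + 101×0.47) = 0.00549 mA.
I_C = β·I_B = 100×0.00549 = 0.549 mA.
V_CE = V_CC − I_C·R_C − I_E·R_E = 13 − 0.549×0.68 − 0.554×0.47 = 12.4 V > V_CE(sat), so the active-region assumption holds.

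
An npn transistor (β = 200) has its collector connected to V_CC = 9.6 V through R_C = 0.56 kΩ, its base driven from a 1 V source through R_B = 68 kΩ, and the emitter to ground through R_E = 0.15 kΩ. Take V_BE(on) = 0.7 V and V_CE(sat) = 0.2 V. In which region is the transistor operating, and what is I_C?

Assume active. Base-emitter loop: I_B = (V_BB − V_BE)/(R_B + (β+1)R_E) = (1 − 0.7)/(68 + 201×0.15) = 0.00306 mA.
I_C = β·I_B = 200×0.00306 = 0.611 mA.
V_CE = V_CC − I_C·R_C − I_E·R_E = 9.6 − 0.611×0.56 − 0.614×0.15 = 9.17 V > V_CE(sat), so the active-region assumption holds.

active; I_C ≈ 0.61 mA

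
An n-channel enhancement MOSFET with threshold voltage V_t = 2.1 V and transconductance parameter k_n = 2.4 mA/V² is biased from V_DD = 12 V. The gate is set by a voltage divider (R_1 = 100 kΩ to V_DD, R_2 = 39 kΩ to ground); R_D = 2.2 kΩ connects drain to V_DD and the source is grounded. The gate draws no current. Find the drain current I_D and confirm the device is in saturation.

V_G = V_DD·R_2/(R_1+R_2) = 12×39/139 = 3.37 V. With the source grounded, V_GS = V_G = 3.37 V.
Assume saturation: I_D = (k_n/2)(V_GS − V_t)² = (2.4/2)×(3.37 − 2.1)² = 1.2×1.27² = 1.93 mA.
V_DS = V_DD − I_D·R_D = 12 − 1.93×2.2 = 7.76 V.
Saturation requires V_DS ≥ V_GS − V_t = 1.27 V; 7.76 ≥ 1.27 ✓.

I_D ≈ 1.9 mA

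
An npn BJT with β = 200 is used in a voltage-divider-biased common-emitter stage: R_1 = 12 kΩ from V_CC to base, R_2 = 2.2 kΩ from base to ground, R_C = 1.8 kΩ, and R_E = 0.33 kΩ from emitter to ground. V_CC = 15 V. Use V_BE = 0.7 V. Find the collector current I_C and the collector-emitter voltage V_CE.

I_C ≈ 4.8 mA, V_CE ≈ 4.8 V

Thevenize the base divider: V_Th = V_CC·R_2/(R_1+R_2) = 15×2.2/14.2 = 2.32 V, R_Th = R_1‖R_2 = 1.86 kΩ.
Base-emitter loop: V_Th = I_B·R_Th + V_BE + (β+1)I_B·R_E, so I_B = (2.32 − 0.7) / (1.86 + 201×0.33) = 0.0238 mA.
I_C = β·I_B = 200×0.0238 = 4.76 mA, and I_E = (β+1)I_B = 4.79 mA.
V_CE = V_CC − I_C·R_C − I_E·R_E = 15 − 4.76×1.8 − 4.79×0.33 = 4.85 V.
V_CE = 4.85 V > 0.2 V confirms active-region operation.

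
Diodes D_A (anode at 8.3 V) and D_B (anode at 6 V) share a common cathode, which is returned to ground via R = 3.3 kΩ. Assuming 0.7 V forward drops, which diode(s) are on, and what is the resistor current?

Assume both conduct. Then node N would need to be at both 8.3−0.7 = 7.6 V and 6−0.7 = 5.3 V, which is impossible.
Assume only D_A conducts: V_N = 8.3 − 0.7 = 7.6 V, so I_R = 7.6/3.3 = 2.3 mA.
Check D_B: its anode-to-cathode voltage is 6 − 7.6 = -1.6 V < 0.7 V, so it is off. The assumption is consistent.

Only D_A conducts; I_R ≈ 2.3 mA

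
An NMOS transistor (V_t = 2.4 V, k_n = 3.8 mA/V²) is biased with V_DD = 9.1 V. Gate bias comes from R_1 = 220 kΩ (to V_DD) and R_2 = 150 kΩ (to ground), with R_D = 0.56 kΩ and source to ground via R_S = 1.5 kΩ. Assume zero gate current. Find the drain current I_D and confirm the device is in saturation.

I_D ≈ 0.51 mA

V_G = V_DD·R_2/(R_1+R_2) = 9.1×150/370 = 3.69 V.
Assume saturation: I_D = (k_n/2)(V_GS − V_t)² with V_GS = V_G − I_D·R_S = 3.69 − 1.5·I_D.
Substituting gives 4.27·I_D² − 8.35·I_D + 3.16 = 0, with roots I_D = 0.513 or 1.44 mA.
The root I_D = 1.44 mA gives V_GS = 1.53 V ≤ V_t, so take I_D = 0.513 mA.
Then V_GS = 2.92 V and V_DS = V_DD − I_D(R_D+R_S) = 9.1 − 0.513×2.06 = 8.04 V.
Saturation requires V_DS ≥ V_GS − V_t = 0.52 V; 8.04 ≥ 0.52 ✓.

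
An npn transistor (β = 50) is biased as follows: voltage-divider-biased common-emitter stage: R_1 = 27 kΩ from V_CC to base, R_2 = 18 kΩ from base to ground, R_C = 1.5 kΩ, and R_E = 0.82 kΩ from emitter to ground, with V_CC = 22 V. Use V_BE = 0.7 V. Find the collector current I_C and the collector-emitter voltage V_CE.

Thevenize the base divider: V_Th = V_CC·R_2/(R_1+R_2) = 22×18/45 = 8.8 V, R_Th = R_1‖R_2 = 10.8 kΩ.
Base-emitter loop: V_Th = I_B·R_Th + V_BE + (β+1)I_B·R_E, so I_B = (8.8 − 0.7) / (10.8 + 51×0.82) = 0.154 mA.
I_C = β·I_B = 50×0.154 = 7.7 mA, and I_E = (β+1)I_B = 7.85 mA.
V_CE = V_CC − I_C·R_C − I_E·R_E = 22 − 7.7×1.5 − 7.85×0.82 = 4.02 V.
V_CE = 4.02 V > 0.2 V confirms active-region operation.

I_C ≈ 7.7 mA, V_CE ≈ 4 V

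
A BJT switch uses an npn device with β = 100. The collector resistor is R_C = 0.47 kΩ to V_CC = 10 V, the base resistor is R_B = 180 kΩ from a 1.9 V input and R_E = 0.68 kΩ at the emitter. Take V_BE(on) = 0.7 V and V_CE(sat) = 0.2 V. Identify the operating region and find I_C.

active; I_C ≈ 0.48 mA

Assume active. Base-emitter loop: I_B = (V_BB − V_BE)/(R_B + (β+1)R_E) = (1.9 − 0.7)/(180 + 101×0.68) = 0.00483 mA.
I_C = β·I_B = 100×0.00483 = 0.483 mA.
V_CE = V_CC − I_C·R_C − I_E·R_E = 10 − 0.483×0.47 − 0.487×0.68 = 9.44 V > V_CE(sat), so the active-region assumption holds.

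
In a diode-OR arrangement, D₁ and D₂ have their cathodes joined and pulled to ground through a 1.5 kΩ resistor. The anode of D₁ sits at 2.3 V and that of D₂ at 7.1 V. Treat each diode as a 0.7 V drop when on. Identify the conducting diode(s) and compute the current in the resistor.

Only D₂ conducts; I_R ≈ 4.3 mA

Assume both conduct. Then node N would need to be at both 2.3−0.7 = 1.6 V and 7.1−0.7 = 6.4 V, which is impossible.
Assume only D₂ conducts: V_N = 7.1 − 0.7 = 6.4 V, so I_R = 6.4/1.5 = 4.27 mA.
Check D₁: its anode-to-cathode voltage is 2.3 − 6.4 = -4.1 V < 0.7 V, so it is off. The assumption is consistent.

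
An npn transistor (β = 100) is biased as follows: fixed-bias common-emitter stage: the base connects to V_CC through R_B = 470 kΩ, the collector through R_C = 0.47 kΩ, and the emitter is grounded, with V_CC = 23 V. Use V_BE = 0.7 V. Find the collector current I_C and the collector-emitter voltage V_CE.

I_C ≈ 4.7 mA, V_CE ≈ 21 V

Base loop: V_CC = I_B·R_B + V_BE, so I_B = (23 − 0.7)/470 kΩ = 0.0474 mA.
In the active region I_C = β·I_B = 100 × 0.0474 = 4.74 mA.
Collector loop: V_CE = V_CC − I_C·R_C = 23 − 4.74×0.47 = 20.8 V.
Since V_CE = 20.8 V > V_CE(sat) ≈ 0.2 V, the transistor is in the active region as assumed.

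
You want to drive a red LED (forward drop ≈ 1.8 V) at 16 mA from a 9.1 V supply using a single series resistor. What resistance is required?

R ≈ 0.46 kΩ

The resistor drops V_S − V_D = 9.1 − 1.8 = 7.3 V at 16 mA.
R = 7.3 V / 16 mA = 0.456 kΩ.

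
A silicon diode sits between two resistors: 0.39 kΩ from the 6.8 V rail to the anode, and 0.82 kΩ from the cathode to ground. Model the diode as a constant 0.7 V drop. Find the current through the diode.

I ≈ 5 mA

The two resistors are in series with the diode, so KVL gives 6.8 = I·0.39 + 0.7 + I·0.82.
I = (6.8 − 0.7) / (0.39 + 0.82) kΩ = 6.1 / 1.21 = 5.04 mA.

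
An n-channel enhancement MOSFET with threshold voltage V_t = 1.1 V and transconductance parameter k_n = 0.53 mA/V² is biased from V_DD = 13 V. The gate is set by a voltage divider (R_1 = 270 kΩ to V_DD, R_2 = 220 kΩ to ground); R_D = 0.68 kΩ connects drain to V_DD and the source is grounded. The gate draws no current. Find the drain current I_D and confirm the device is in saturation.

V_G = V_DD·R_2/(R_1+R_2) = 13×220/490 = 5.84 V. With the source grounded, V_GS = V_G = 5.84 V.
Assume saturation: I_D = (k_n/2)(V_GS − V_t)² = (0.53/2)×(5.84 − 1.1)² = 0.265×4.74² = 5.95 mA.
V_DS = V_DD − I_D·R_D = 13 − 5.95×0.68 = 8.96 V.
Saturation requires V_DS ≥ V_GS − V_t = 4.74 V; 8.96 ≥ 4.74 ✓.

I_D ≈ 5.9 mA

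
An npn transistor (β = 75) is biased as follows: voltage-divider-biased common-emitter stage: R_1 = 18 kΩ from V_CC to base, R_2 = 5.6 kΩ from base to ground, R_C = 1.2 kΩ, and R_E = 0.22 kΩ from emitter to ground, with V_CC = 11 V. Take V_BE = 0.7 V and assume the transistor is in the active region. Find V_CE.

Thevenize the base divider: V_Th = V_CC·R_2/(R_1+R_2) = 11×5.6/23.6 = 2.61 V, R_Th = R_1‖R_2 = 4.27 kΩ.
Base-emitter loop: V_Th = I_B·R_Th + V_BE + (β+1)I_B·R_E, so I_B = (2.61 − 0.7) / (4.27 + 76×0.22) = 0.091 mA.
I_C = β·I_B = 75×0.091 = 6.82 mA, and I_E = (β+1)I_B = 6.92 mA.
V_CE = V_CC − I_C·R_C − I_E·R_E = 11 − 6.82×1.2 − 6.92×0.22 = 1.29 V.
V_CE = 1.29 V > 0.2 V confirms active-region operation.

V_CE ≈ 1.3 V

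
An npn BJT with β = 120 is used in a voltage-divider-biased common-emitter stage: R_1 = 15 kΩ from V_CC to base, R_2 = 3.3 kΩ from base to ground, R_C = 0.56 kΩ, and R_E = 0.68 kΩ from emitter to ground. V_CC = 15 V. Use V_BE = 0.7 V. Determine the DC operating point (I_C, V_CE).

Thevenize the base divider: V_Th = V_CC·R_2/(R_1+R_2) = 15×3.3/18.3 = 2.7 V, R_Th = R_1‖R_2 = 2.7 kΩ.
Base-emitter loop: V_Th = I_B·R_Th + V_BE + (β+1)I_B·R_E, so I_B = (2.7 − 0.7) / (2.7 + 121×0.68) = 0.0236 mA.
I_C = β·I_B = 120×0.0236 = 2.83 mA, and I_E = (β+1)I_B = 2.85 mA.
V_CE = V_CC − I_C·R_C − I_E·R_E = 15 − 2.83×0.56 − 2.85×0.68 = 11.5 V.
V_CE = 11.5 V > 0.2 V confirms active-region operation.

I_C ≈ 2.8 mA, V_CE ≈ 11 V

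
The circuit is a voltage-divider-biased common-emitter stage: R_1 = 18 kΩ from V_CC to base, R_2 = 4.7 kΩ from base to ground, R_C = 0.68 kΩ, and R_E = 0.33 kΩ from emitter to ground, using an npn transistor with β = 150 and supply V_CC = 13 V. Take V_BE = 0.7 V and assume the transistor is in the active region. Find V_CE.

Thevenize the base divider: V_Th = V_CC·R_2/(R_1+R_2) = 13×4.7/22.7 = 2.69 V, R_Th = R_1‖R_2 = 3.73 kΩ.
Base-emitter loop: V_Th = I_B·R_Th + V_BE + (β+1)I_B·R_E, so I_B = (2.69 − 0.7) / (3.73 + 151×0.33) = 0.0372 mA.
I_C = β·I_B = 150×0.0372 = 5.58 mA, and I_E = (β+1)I_B = 5.62 mA.
V_CE = V_CC − I_C·R_C − I_E·R_E = 13 − 5.58×0.68 − 5.62×0.33 = 7.35 V.
V_CE = 7.35 V > 0.2 V confirms active-region operation.

V_CE ≈ 7.4 V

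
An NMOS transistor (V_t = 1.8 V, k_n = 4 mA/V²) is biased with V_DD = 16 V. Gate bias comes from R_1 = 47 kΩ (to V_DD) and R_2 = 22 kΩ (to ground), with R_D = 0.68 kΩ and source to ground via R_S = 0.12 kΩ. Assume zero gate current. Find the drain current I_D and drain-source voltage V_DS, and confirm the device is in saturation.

V_G = V_DD·R_2/(R_1+R_2) = 16×22/69 = 5.1 V.
Assume saturation: I_D = (k_n/2)(V_GS − V_t)² with V_GS = V_G − I_D·R_S = 5.1 − 0.12·I_D.
Substituting gives 0.0288·I_D² − 2.58·I_D + 21.8 = 0, with roots I_D = 9.42 or 80.3 mA.
The root I_D = 80.3 mA gives V_GS = -4.54 V ≤ V_t, so take I_D = 9.42 mA.
Then V_GS = 3.97 V and V_DS = V_DD − I_D(R_D+R_S) = 16 − 9.42×0.8 = 8.46 V.
Saturation requires V_DS ≥ V_GS − V_t = 2.17 V; 8.46 ≥ 2.17 ✓.

I_D ≈ 9.4 mA, V_DS ≈ 8.5 V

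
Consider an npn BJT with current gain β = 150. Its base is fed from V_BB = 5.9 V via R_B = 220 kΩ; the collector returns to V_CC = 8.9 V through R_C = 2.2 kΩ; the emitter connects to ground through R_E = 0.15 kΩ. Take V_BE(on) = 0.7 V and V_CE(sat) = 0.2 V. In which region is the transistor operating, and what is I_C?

Assume active. Base-emitter loop: I_B = (V_BB − V_BE)/(R_B + (β+1)R_E) = (5.9 − 0.7)/(220 + 151×0.15) = 0.0214 mA.
I_C = β·I_B = 150×0.0214 = 3.21 mA.
V_CE = V_CC − I_C·R_C − I_E·R_E = 8.9 − 3.21×2.2 − 3.24×0.15 = 1.34 V > V_CE(sat), so the active-region assumption holds.

active; I_C ≈ 3.2 mA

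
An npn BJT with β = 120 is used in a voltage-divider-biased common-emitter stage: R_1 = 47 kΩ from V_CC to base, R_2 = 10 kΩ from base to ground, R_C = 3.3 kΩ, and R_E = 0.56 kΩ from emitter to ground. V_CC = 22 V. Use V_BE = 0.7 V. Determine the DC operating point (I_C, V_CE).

I_C ≈ 5 mA, V_CE ≈ 2.7 V

Thevenize the base divider: V_Th = V_CC·R_2/(R_1+R_2) = 22×10/57 = 3.86 V, R_Th = R_1‖R_2 = 8.25 kΩ.
Base-emitter loop: V_Th = I_B·R_Th + V_BE + (β+1)I_B·R_E, so I_B = (3.86 − 0.7) / (8.25 + 121×0.56) = 0.0416 mA.
I_C = β·I_B = 120×0.0416 = 4.99 mA, and I_E = (β+1)I_B = 5.03 mA.
V_CE = V_CC − I_C·R_C − I_E·R_E = 22 − 4.99×3.3 − 5.03×0.56 = 2.72 V.
V_CE = 2.72 V > 0.2 V confirms active-region operation.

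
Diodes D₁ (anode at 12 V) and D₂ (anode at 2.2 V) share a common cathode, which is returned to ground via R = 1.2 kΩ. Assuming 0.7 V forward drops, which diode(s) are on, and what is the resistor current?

Assume both conduct. Then node N would need to be at both 12−0.7 = 11.3 V and 2.2−0.7 = 1.5 V, which is impossible.
Assume only D₁ conducts: V_N = 12 − 0.7 = 11.3 V, so I_R = 11.3/1.2 = 9.42 mA.
Check D₂: its anode-to-cathode voltage is 2.2 − 11.3 = -9.1 V < 0.7 V, so it is off. The assumption is consistent.

Only D₁ conducts; I_R ≈ 9.4 mA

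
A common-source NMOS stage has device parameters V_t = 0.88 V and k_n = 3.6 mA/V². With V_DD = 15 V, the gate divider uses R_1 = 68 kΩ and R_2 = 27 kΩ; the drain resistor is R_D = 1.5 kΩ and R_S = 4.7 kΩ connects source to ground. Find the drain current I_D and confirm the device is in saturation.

I_D ≈ 0.6 mA

V_G = V_DD·R_2/(R_1+R_2) = 15×27/95 = 4.26 V.
Assume saturation: I_D = (k_n/2)(V_GS − V_t)² with V_GS = V_G − I_D·R_S = 4.26 − 4.7·I_D.
Substituting gives 39.8·I_D² − 58.2·I_D + 20.6 = 0, with roots I_D = 0.597 or 0.868 mA.
The root I_D = 0.868 mA gives V_GS = 0.186 V ≤ V_t, so take I_D = 0.597 mA.
Then V_GS = 1.46 V and V_DS = V_DD − I_D(R_D+R_S) = 15 − 0.597×6.2 = 11.3 V.
Saturation requires V_DS ≥ V_GS − V_t = 0.576 V; 11.3 ≥ 0.576 ✓.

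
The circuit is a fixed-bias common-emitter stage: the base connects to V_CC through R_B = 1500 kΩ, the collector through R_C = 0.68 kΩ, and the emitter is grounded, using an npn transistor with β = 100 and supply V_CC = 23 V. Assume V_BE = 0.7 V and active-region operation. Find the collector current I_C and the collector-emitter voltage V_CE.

I_C ≈ 1.5 mA, V_CE ≈ 22 V

Base loop: V_CC = I_B·R_B + V_BE, so I_B = (23 − 0.7)/1500 kΩ = 0.0149 mA.
In the active region I_C = β·I_B = 100 × 0.0149 = 1.49 mA.
Collector loop: V_CE = V_CC − I_C·R_C = 23 − 1.49×0.68 = 22 V.
Since V_CE = 22 V > V_CE(sat) ≈ 0.2 V, the transistor is in the active region as assumed.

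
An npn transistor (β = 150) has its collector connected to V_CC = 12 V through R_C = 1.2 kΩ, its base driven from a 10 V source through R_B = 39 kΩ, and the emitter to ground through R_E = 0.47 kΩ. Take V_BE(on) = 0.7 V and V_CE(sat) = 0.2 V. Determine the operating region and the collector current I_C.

saturation; I_C ≈ 7 mA

Assume active: I_B = (10 − 0.7)/(39 + 151×0.47) = 0.0846 mA, I_C = β·I_B = 12.7 mA.
Then V_CE = 12 − 12.7×1.2 − 12.8×0.47 = -9.22 V < 0.2 V — the active assumption fails.
Re-solve with V_CE = 0.2 V. KCL at the emitter: V_E/R_E = (V_BB−0.7−V_E)/R_B + (V_CC−0.2−V_E)/R_C, giving V_E = 3.37 V.
I_C = (V_CC − 0.2 − V_E)/R_C = (11.8 − 3.37)/1.2 = 7.02 mA.
Check: I_B = (9.3 − 3.37)/39 = 0.152 mA, and β·I_B = 22.8 mA > I_C, confirming saturation.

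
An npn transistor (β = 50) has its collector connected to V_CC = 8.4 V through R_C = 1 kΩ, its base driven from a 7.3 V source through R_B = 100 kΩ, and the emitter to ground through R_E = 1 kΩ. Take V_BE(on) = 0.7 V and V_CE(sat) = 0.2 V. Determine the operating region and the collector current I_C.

Assume active. Base-emitter loop: I_B = (V_BB − V_BE)/(R_B + (β+1)R_E) = (7.3 − 0.7)/(100 + 51×1) = 0.0437 mA.
I_C = β·I_B = 50×0.0437 = 2.19 mA.
V_CE = V_CC − I_C·R_C − I_E·R_E = 8.4 − 2.19×1 − 2.23×1 = 3.99 V > V_CE(sat), so the active-region assumption holds.

active; I_C ≈ 2.2 mA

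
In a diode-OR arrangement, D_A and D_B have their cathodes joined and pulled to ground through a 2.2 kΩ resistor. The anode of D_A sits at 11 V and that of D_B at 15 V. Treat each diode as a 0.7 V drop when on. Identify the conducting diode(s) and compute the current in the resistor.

Only D_B conducts; I_R ≈ 6.5 mA

Assume both conduct. Then node N would need to be at both 11−0.7 = 10.3 V and 15−0.7 = 14.3 V, which is impossible.
Assume only D_B conducts: V_N = 15 − 0.7 = 14.3 V, so I_R = 14.3/2.2 = 6.5 mA.
Check D_A: its anode-to-cathode voltage is 11 − 14.3 = -3.3 V < 0.7 V, so it is off. The assumption is consistent.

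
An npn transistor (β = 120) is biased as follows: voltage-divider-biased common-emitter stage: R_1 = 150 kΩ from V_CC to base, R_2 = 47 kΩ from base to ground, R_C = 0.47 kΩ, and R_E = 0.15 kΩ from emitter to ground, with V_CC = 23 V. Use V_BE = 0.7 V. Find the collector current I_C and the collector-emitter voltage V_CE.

I_C ≈ 11 mA, V_CE ≈ 16 V

Thevenize the base divider: V_Th = V_CC·R_2/(R_1+R_2) = 23×47/197 = 5.49 V, R_Th = R_1‖R_2 = 35.8 kΩ.
Base-emitter loop: V_Th = I_B·R_Th + V_BE + (β+1)I_B·R_E, so I_B = (5.49 − 0.7) / (35.8 + 121×0.15) = 0.0888 mA.
I_C = β·I_B = 120×0.0888 = 10.7 mA, and I_E = (β+1)I_B = 10.7 mA.
V_CE = V_CC − I_C·R_C − I_E·R_E = 23 − 10.7×0.47 − 10.7×0.15 = 16.4 V.
V_CE = 16.4 V > 0.2 V confirms active-region operation.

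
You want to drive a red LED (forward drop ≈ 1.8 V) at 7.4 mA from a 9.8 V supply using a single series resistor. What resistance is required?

R ≈ 1.1 kΩ

The resistor drops V_S − V_D = 9.8 − 1.8 = 8 V at 7.4 mA.
R = 8 V / 7.4 mA = 1.08 kΩ.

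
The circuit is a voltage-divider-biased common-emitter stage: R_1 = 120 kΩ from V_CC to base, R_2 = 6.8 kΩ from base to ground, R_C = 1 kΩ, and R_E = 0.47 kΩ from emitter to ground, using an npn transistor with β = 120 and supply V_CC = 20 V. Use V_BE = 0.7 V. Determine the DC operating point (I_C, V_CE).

Thevenize the base divider: V_Th = V_CC·R_2/(R_1+R_2) = 20×6.8/127 = 1.07 V, R_Th = R_1‖R_2 = 6.44 kΩ.
Base-emitter loop: V_Th = I_B·R_Th + V_BE + (β+1)I_B·R_E, so I_B = (1.07 − 0.7) / (6.44 + 121×0.47) = 0.00589 mA.
I_C = β·I_B = 120×0.00589 = 0.706 mA, and I_E = (β+1)I_B = 0.712 mA.
V_CE = V_CC − I_C·R_C − I_E·R_E = 20 − 0.706×1 − 0.712×0.47 = 19 V.
V_CE = 19 V > 0.2 V confirms active-region operation.

I_C ≈ 0.71 mA, V_CE ≈ 19 V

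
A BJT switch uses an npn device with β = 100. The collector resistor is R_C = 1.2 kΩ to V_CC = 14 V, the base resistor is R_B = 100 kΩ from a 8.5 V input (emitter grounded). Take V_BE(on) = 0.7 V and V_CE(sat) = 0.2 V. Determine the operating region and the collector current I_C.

Assume active. Base-emitter loop: I_B = (V_BB − V_BE)/R_B = (8.5 − 0.7)/100 = 0.078 mA.
I_C = β·I_B = 100×0.078 = 7.8 mA.
V_CE = V_CC − I_C·R_C = 14 − 7.8×1.2 = 4.64 V > V_CE(sat), so the active-region assumption holds.

active; I_C ≈ 7.8 mA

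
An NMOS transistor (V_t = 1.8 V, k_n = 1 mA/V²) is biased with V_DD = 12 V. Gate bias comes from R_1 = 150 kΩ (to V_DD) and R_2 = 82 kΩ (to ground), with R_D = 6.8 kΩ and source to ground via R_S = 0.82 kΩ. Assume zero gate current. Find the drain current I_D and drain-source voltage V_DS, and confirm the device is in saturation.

I_D ≈ 1.1 mA, V_DS ≈ 3.3 V

V_G = V_DD·R_2/(R_1+R_2) = 12×82/232 = 4.24 V.
Assume saturation: I_D = (k_n/2)(V_GS − V_t)² with V_GS = V_G − I_D·R_S = 4.24 − 0.82·I_D.
Substituting gives 0.336·I_D² − 3·I_D + 2.98 = 0, with roots I_D = 1.14 or 7.79 mA.
The root I_D = 7.79 mA gives V_GS = -2.15 V ≤ V_t, so take I_D = 1.14 mA.
Then V_GS = 3.31 V and V_DS = V_DD − I_D(R_D+R_S) = 12 − 1.14×7.62 = 3.33 V.
Saturation requires V_DS ≥ V_GS − V_t = 1.51 V; 3.33 ≥ 1.51 ✓.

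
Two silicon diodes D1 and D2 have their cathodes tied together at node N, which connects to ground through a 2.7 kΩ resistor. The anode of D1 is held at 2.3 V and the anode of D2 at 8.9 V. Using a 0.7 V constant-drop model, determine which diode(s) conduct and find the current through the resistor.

Only D2 conducts; I_R ≈ 3 mA

Assume both conduct. Then node N would need to be at both 2.3−0.7 = 1.6 V and 8.9−0.7 = 8.2 V, which is impossible.
Assume only D2 conducts: V_N = 8.9 − 0.7 = 8.2 V, so I_R = 8.2/2.7 = 3.04 mA.
Check D1: its anode-to-cathode voltage is 2.3 − 8.2 = -5.9 V < 0.7 V, so it is off. The assumption is consistent.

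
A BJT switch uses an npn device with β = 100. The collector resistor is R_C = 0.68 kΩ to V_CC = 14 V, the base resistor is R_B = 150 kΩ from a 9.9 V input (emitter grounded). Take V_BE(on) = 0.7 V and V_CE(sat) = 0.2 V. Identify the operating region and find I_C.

active; I_C ≈ 6.1 mA

Assume active. Base-emitter loop: I_B = (V_BB − V_BE)/R_B = (9.9 − 0.7)/150 = 0.0613 mA.
I_C = β·I_B = 100×0.0613 = 6.13 mA.
V_CE = V_CC − I_C·R_C = 14 − 6.13×0.68 = 9.83 V > V_CE(sat), so the active-region assumption holds.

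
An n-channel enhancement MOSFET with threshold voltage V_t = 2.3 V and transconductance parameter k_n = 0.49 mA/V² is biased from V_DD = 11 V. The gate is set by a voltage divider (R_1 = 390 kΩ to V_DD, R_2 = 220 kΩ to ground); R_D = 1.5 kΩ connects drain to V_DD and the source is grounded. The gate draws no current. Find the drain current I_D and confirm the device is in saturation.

V_G = V_DD·R_2/(R_1+R_2) = 11×220/610 = 3.97 V. With the source grounded, V_GS = V_G = 3.97 V.
Assume saturation: I_D = (k_n/2)(V_GS − V_t)² = (0.49/2)×(3.97 − 2.3)² = 0.245×1.67² = 0.681 mA.
V_DS = V_DD − I_D·R_D = 11 − 0.681×1.5 = 9.98 V.
Saturation requires V_DS ≥ V_GS − V_t = 1.67 V; 9.98 ≥ 1.67 ✓.

I_D ≈ 0.68 mA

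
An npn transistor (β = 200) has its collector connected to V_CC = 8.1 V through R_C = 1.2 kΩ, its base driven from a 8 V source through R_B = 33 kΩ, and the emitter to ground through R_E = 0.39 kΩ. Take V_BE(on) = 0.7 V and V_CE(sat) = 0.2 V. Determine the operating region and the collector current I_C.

saturation; I_C ≈ 4.9 mA

Assume active: I_B = (8 − 0.7)/(33 + 201×0.39) = 0.0655 mA, I_C = β·I_B = 13.1 mA.
Then V_CE = 8.1 − 13.1×1.2 − 13.2×0.39 = -12.8 V < 0.2 V — the active assumption fails.
Re-solve with V_CE = 0.2 V. KCL at the emitter: V_E/R_E = (V_BB−0.7−V_E)/R_B + (V_CC−0.2−V_E)/R_C, giving V_E = 1.99 V.
I_C = (V_CC − 0.2 − V_E)/R_C = (7.9 − 1.99)/1.2 = 4.93 mA.
Check: I_B = (7.3 − 1.99)/33 = 0.161 mA, and β·I_B = 32.2 mA > I_C, confirming saturation.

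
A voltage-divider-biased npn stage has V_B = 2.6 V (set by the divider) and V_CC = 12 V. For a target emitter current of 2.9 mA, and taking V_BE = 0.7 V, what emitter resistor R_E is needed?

R_E ≈ 0.66 kΩ

V_E = V_B − V_BE = 2.6 − 0.7 = 1.9 V.
R_E = V_E / I_E = 1.9 / 2.9 = 0.655 kΩ.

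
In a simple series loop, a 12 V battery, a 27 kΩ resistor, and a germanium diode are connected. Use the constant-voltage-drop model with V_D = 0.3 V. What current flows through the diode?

KVL around the loop: 12 = V_D + I·R = 0.3 + I × 27 kΩ.
So I = (12 − 0.3) / 27 kΩ = 11.7 / 27 = 0.433 mA.

I ≈ 0.43 mA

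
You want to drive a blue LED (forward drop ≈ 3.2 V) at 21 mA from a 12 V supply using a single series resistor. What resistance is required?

The resistor drops V_S − V_D = 12 − 3.2 = 8.8 V at 21 mA.
R = 8.8 V / 21 mA = 0.419 kΩ.

R ≈ 0.42 kΩ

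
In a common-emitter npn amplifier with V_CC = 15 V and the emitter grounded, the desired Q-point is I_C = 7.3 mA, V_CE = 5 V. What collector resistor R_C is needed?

R_C ≈ 1.4 kΩ

Collector loop: V_CC = I_C·R_C + V_CE.
R_C = (V_CC − V_CE)/I_C = (15 − 5)/7.3 = 1.37 kΩ.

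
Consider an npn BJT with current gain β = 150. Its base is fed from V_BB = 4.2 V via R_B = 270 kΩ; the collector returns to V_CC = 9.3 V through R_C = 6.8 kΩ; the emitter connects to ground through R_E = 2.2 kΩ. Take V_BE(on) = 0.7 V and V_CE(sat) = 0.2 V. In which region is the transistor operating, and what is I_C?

Assume active. Base-emitter loop: I_B = (V_BB − V_BE)/(R_B + (β+1)R_E) = (4.2 − 0.7)/(270 + 151×2.2) = 0.00581 mA.
I_C = β·I_B = 150×0.00581 = 0.872 mA.
V_CE = V_CC − I_C·R_C − I_E·R_E = 9.3 − 0.872×6.8 − 0.878×2.2 = 1.44 V > V_CE(sat), so the active-region assumption holds.

active; I_C ≈ 0.87 mA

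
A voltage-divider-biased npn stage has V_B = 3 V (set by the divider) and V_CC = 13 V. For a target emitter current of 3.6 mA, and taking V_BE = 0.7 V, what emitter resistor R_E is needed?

R_E ≈ 0.64 kΩ

V_E = V_B − V_BE = 3 − 0.7 = 2.3 V.
R_E = V_E / I_E = 2.3 / 3.6 = 0.639 kΩ.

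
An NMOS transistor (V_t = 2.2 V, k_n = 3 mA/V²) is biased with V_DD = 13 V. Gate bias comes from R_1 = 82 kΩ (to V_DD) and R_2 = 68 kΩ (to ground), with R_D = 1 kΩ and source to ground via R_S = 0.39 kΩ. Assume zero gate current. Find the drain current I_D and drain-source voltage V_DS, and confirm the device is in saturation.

V_G = V_DD·R_2/(R_1+R_2) = 13×68/150 = 5.89 V.
Assume saturation: I_D = (k_n/2)(V_GS − V_t)² with V_GS = V_G − I_D·R_S = 5.89 − 0.39·I_D.
Substituting gives 0.228·I_D² − 5.32·I_D + 20.5 = 0, with roots I_D = 4.86 or 18.5 mA.
The root I_D = 18.5 mA gives V_GS = -1.31 V ≤ V_t, so take I_D = 4.86 mA.
Then V_GS = 4 V and V_DS = V_DD − I_D(R_D+R_S) = 13 − 4.86×1.39 = 6.25 V.
Saturation requires V_DS ≥ V_GS − V_t = 1.8 V; 6.25 ≥ 1.8 ✓.

I_D ≈ 4.9 mA, V_DS ≈ 6.2 V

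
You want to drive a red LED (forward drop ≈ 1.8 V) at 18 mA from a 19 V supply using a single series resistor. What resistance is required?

R ≈ 0.96 kΩ

The resistor drops V_S − V_D = 19 − 1.8 = 17.2 V at 18 mA.
R = 17.2 V / 18 mA = 0.956 kΩ.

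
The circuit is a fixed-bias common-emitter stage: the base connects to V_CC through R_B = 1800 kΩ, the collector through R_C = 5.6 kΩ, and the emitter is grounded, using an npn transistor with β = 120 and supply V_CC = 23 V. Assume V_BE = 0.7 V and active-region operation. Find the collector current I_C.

Base loop: V_CC = I_B·R_B + V_BE, so I_B = (23 − 0.7)/1800 kΩ = 0.0124 mA.
In the active region I_C = β·I_B = 120 × 0.0124 = 1.49 mA.
Collector loop: V_CE = V_CC − I_C·R_C = 23 − 1.49×5.6 = 14.7 V.
Since V_CE = 14.7 V > V_CE(sat) ≈ 0.2 V, the transistor is in the active region as assumed.

I_C ≈ 1.5 mA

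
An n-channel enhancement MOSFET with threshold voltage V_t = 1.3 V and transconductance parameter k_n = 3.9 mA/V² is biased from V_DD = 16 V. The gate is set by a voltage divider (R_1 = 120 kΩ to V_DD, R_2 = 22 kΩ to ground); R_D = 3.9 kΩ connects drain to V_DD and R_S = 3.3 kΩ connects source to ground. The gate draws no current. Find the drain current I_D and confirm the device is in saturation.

I_D ≈ 0.25 mA

V_G = V_DD·R_2/(R_1+R_2) = 16×22/142 = 2.48 V.
Assume saturation: I_D = (k_n/2)(V_GS − V_t)² with V_GS = V_G − I_D·R_S = 2.48 − 3.3·I_D.
Substituting gives 21.2·I_D² − 16.2·I_D + 2.71 = 0, with roots I_D = 0.249 or 0.513 mA.
The root I_D = 0.513 mA gives V_GS = 0.787 V ≤ V_t, so take I_D = 0.249 mA.
Then V_GS = 1.66 V and V_DS = V_DD − I_D(R_D+R_S) = 16 − 0.249×7.2 = 14.2 V.
Saturation requires V_DS ≥ V_GS − V_t = 0.357 V; 14.2 ≥ 0.357 ✓.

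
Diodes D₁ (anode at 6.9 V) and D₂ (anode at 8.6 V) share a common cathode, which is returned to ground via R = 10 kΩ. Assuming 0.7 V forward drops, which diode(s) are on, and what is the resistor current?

Assume both conduct. Then node N would need to be at both 6.9−0.7 = 6.2 V and 8.6−0.7 = 7.9 V, which is impossible.
Assume only D₂ conducts: V_N = 8.6 − 0.7 = 7.9 V, so I_R = 7.9/10 = 0.79 mA.
Check D₁: its anode-to-cathode voltage is 6.9 − 7.9 = -1 V < 0.7 V, so it is off. The assumption is consistent.

Only D₂ conducts; I_R ≈ 0.79 mA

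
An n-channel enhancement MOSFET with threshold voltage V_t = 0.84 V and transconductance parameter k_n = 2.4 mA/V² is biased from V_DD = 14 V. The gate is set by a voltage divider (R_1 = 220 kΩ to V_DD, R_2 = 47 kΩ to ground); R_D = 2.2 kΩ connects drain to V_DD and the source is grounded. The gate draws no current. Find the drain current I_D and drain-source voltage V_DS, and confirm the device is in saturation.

I_D ≈ 3.2 mA, V_DS ≈ 7 V

V_G = V_DD·R_2/(R_1+R_2) = 14×47/267 = 2.46 V. With the source grounded, V_GS = V_G = 2.46 V.
Assume saturation: I_D = (k_n/2)(V_GS − V_t)² = (2.4/2)×(2.46 − 0.84)² = 1.2×1.62² = 3.17 mA.
V_DS = V_DD − I_D·R_D = 14 − 3.17×2.2 = 7.03 V.
Saturation requires V_DS ≥ V_GS − V_t = 1.62 V; 7.03 ≥ 1.62 ✓.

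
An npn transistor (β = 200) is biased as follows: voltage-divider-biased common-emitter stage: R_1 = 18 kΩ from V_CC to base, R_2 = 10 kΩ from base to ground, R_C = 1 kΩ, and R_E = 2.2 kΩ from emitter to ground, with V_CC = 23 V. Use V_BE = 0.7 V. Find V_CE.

V_CE ≈ 12 V

Thevenize the base divider: V_Th = V_CC·R_2/(R_1+R_2) = 23×10/28 = 8.21 V, R_Th = R_1‖R_2 = 6.43 kΩ.
Base-emitter loop: V_Th = I_B·R_Th + V_BE + (β+1)I_B·R_E, so I_B = (8.21 − 0.7) / (6.43 + 201×2.2) = 0.0167 mA.
I_C = β·I_B = 200×0.0167 = 3.35 mA, and I_E = (β+1)I_B = 3.37 mA.
V_CE = V_CC − I_C·R_C − I_E·R_E = 23 − 3.35×1 − 3.37×2.2 = 12.2 V.
V_CE = 12.2 V > 0.2 V confirms active-region operation.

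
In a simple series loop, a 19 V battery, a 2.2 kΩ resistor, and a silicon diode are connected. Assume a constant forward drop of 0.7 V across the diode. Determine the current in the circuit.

KVL around the loop: 19 = V_D + I·R = 0.7 + I × 2.2 kΩ.
So I = (19 − 0.7) / 2.2 kΩ = 18.3 / 2.2 = 8.32 mA.

I ≈ 8.3 mA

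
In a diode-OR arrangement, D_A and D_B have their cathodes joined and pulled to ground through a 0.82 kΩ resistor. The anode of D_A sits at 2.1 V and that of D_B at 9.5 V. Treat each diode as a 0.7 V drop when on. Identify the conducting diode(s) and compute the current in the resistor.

Assume both conduct. Then node N would need to be at both 2.1−0.7 = 1.4 V and 9.5−0.7 = 8.8 V, which is impossible.
Assume only D_B conducts: V_N = 9.5 − 0.7 = 8.8 V, so I_R = 8.8/0.82 = 10.7 mA.
Check D_A: its anode-to-cathode voltage is 2.1 − 8.8 = -6.7 V < 0.7 V, so it is off. The assumption is consistent.

Only D_B conducts; I_R ≈ 11 mA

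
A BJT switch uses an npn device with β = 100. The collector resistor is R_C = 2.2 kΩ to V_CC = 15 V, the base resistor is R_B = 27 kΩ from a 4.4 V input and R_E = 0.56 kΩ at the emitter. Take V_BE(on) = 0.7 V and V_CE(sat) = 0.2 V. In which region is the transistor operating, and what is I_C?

active; I_C ≈ 4.4 mA

Assume active. Base-emitter loop: I_B = (V_BB − V_BE)/(R_B + (β+1)R_E) = (4.4 − 0.7)/(27 + 101×0.56) = 0.0443 mA.
I_C = β·I_B = 100×0.0443 = 4.43 mA.
V_CE = V_CC − I_C·R_C − I_E·R_E = 15 − 4.43×2.2 − 4.47×0.56 = 2.75 V > V_CE(sat), so the active-region assumption holds.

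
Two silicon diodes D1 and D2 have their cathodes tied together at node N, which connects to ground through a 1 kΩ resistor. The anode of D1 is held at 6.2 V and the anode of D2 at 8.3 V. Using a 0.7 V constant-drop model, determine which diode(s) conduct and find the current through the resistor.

Assume both conduct. Then node N would need to be at both 6.2−0.7 = 5.5 V and 8.3−0.7 = 7.6 V, which is impossible.
Assume only D2 conducts: V_N = 8.3 − 0.7 = 7.6 V, so I_R = 7.6/1 = 7.6 mA.
Check D1: its anode-to-cathode voltage is 6.2 − 7.6 = -1.4 V < 0.7 V, so it is off. The assumption is consistent.

Only D2 conducts; I_R ≈ 7.6 mA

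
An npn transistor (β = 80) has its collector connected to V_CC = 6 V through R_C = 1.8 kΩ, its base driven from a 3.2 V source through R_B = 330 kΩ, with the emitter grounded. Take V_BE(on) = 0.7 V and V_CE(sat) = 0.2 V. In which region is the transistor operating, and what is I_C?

Assume active. Base-emitter loop: I_B = (V_BB − V_BE)/R_B = (3.2 − 0.7)/330 = 0.00758 mA.
I_C = β·I_B = 80×0.00758 = 0.606 mA.
V_CE = V_CC − I_C·R_C = 6 − 0.606×1.8 = 4.91 V > V_CE(sat), so the active-region assumption holds.

active; I_C ≈ 0.61 mA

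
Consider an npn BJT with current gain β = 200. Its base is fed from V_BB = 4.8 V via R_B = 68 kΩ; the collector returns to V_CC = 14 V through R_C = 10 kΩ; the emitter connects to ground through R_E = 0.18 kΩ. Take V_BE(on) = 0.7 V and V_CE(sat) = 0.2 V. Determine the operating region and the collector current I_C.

Assume active: I_B = (4.8 − 0.7)/(68 + 201×0.18) = 0.0394 mA, I_C = β·I_B = 7.87 mA.
Then V_CE = 14 − 7.87×10 − 7.91×0.18 = -66.1 V < 0.2 V — the active assumption fails.
Re-solve with V_CE = 0.2 V. KCL at the emitter: V_E/R_E = (V_BB−0.7−V_E)/R_B + (V_CC−0.2−V_E)/R_C, giving V_E = 0.254 V.
I_C = (V_CC − 0.2 − V_E)/R_C = (13.8 − 0.254)/10 = 1.35 mA.
Check: I_B = (4.1 − 0.254)/68 = 0.0566 mA, and β·I_B = 11.3 mA > I_C, confirming saturation.

saturation; I_C ≈ 1.4 mA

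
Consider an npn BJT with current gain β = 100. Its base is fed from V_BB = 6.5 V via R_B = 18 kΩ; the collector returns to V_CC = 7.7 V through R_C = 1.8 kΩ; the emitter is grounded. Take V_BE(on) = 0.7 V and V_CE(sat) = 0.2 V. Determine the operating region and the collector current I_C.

Assume active: I_B = (6.5 − 0.7)/18 = 0.322 mA, giving I_C = β·I_B = 32.2 mA.
But then V_CE = 7.7 − 32.2×1.8 = -50.3 V < V_CE(sat) = 0.2 V — impossible in the active region.
So the transistor is saturated. With V_CE = 0.2 V, I_C = (V_CC − 0.2)/R_C = 7.5/1.8 = 4.17 mA.
Check: β·I_B = 32.2 mA > I_C = 4.17 mA, confirming saturation.

saturation; I_C ≈ 4.2 mA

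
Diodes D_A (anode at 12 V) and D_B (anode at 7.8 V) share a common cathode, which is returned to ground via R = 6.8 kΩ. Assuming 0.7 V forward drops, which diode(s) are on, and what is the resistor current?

Only D_A conducts; I_R ≈ 1.7 mA

Assume both conduct. Then node N would need to be at both 12−0.7 = 11.3 V and 7.8−0.7 = 7.1 V, which is impossible.
Assume only D_A conducts: V_N = 12 − 0.7 = 11.3 V, so I_R = 11.3/6.8 = 1.66 mA.
Check D_B: its anode-to-cathode voltage is 7.8 − 11.3 = -3.5 V < 0.7 V, so it is off. The assumption is consistent.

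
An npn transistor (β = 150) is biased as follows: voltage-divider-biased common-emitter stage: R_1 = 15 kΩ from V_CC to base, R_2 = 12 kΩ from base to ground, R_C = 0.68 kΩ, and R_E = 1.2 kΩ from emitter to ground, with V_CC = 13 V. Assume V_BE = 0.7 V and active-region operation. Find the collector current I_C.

I_C ≈ 4.1 mA

Thevenize the base divider: V_Th = V_CC·R_2/(R_1+R_2) = 13×12/27 = 5.78 V, R_Th = R_1‖R_2 = 6.67 kΩ.
Base-emitter loop: V_Th = I_B·R_Th + V_BE + (β+1)I_B·R_E, so I_B = (5.78 − 0.7) / (6.67 + 151×1.2) = 0.027 mA.
I_C = β·I_B = 150×0.027 = 4.05 mA, and I_E = (β+1)I_B = 4.08 mA.
V_CE = V_CC − I_C·R_C − I_E·R_E = 13 − 4.05×0.68 − 4.08×1.2 = 5.35 V.
V_CE = 5.35 V > 0.2 V confirms active-region operation.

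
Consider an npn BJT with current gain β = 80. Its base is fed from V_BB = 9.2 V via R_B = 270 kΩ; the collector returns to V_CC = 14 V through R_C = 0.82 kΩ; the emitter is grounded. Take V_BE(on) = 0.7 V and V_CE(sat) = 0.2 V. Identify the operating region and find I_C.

active; I_C ≈ 2.5 mA

Assume active. Base-emitter loop: I_B = (V_BB − V_BE)/R_B = (9.2 − 0.7)/270 = 0.0315 mA.
I_C = β·I_B = 80×0.0315 = 2.52 mA.
V_CE = V_CC − I_C·R_C = 14 − 2.52×0.82 = 11.9 V > V_CE(sat), so the active-region assumption holds.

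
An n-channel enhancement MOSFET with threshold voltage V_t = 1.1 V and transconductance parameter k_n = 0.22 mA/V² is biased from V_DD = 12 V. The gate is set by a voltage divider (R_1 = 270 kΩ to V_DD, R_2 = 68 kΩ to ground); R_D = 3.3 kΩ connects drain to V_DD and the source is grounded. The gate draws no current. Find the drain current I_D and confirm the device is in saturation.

I_D ≈ 0.19 mA

V_G = V_DD·R_2/(R_1+R_2) = 12×68/338 = 2.41 V. With the source grounded, V_GS = V_G = 2.41 V.
Assume saturation: I_D = (k_n/2)(V_GS − V_t)² = (0.22/2)×(2.41 − 1.1)² = 0.11×1.31² = 0.19 mA.
V_DS = V_DD − I_D·R_D = 12 − 0.19×3.3 = 11.4 V.
Saturation requires V_DS ≥ V_GS − V_t = 1.31 V; 11.4 ≥ 1.31 ✓.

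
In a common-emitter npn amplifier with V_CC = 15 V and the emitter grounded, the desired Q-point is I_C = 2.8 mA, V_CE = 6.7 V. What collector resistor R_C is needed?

R_C ≈ 3 kΩ

Collector loop: V_CC = I_C·R_C + V_CE.
R_C = (V_CC − V_CE)/I_C = (15 − 6.7)/2.8 = 2.96 kΩ.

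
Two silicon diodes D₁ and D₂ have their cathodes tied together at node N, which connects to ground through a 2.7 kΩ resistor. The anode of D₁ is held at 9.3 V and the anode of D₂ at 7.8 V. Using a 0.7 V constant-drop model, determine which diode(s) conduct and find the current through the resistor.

Only D₁ conducts; I_R ≈ 3.2 mA

Assume both conduct. Then node N would need to be at both 9.3−0.7 = 8.6 V and 7.8−0.7 = 7.1 V, which is impossible.
Assume only D₁ conducts: V_N = 9.3 − 0.7 = 8.6 V, so I_R = 8.6/2.7 = 3.19 mA.
Check D₂: its anode-to-cathode voltage is 7.8 − 8.6 = -0.8 V < 0.7 V, so it is off. The assumption is consistent.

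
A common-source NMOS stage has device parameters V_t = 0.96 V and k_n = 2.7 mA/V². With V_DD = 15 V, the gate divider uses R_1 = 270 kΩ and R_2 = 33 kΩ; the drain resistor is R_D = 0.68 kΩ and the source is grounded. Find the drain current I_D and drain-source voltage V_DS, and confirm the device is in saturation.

I_D ≈ 0.61 mA, V_DS ≈ 15 V

V_G = V_DD·R_2/(R_1+R_2) = 15×33/303 = 1.63 V. With the source grounded, V_GS = V_G = 1.63 V.
Assume saturation: I_D = (k_n/2)(V_GS − V_t)² = (2.7/2)×(1.63 − 0.96)² = 1.35×0.674² = 0.613 mA.
V_DS = V_DD − I_D·R_D = 15 − 0.613×0.68 = 14.6 V.
Saturation requires V_DS ≥ V_GS − V_t = 0.674 V; 14.6 ≥ 0.674 ✓.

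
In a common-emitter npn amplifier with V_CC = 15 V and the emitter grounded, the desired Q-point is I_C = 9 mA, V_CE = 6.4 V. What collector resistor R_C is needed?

Collector loop: V_CC = I_C·R_C + V_CE.
R_C = (V_CC − V_CE)/I_C = (15 − 6.4)/9 = 0.956 kΩ.

R_C ≈ 0.96 kΩ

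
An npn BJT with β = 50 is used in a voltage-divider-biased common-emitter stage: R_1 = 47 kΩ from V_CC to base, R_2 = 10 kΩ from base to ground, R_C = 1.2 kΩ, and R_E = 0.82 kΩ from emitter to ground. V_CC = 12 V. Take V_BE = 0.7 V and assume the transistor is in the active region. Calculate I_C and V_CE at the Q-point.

Thevenize the base divider: V_Th = V_CC·R_2/(R_1+R_2) = 12×10/57 = 2.11 V, R_Th = R_1‖R_2 = 8.25 kΩ.
Base-emitter loop: V_Th = I_B·R_Th + V_BE + (β+1)I_B·R_E, so I_B = (2.11 − 0.7) / (8.25 + 51×0.82) = 0.0281 mA.
I_C = β·I_B = 50×0.0281 = 1.4 mA, and I_E = (β+1)I_B = 1.43 mA.
V_CE = V_CC − I_C·R_C − I_E·R_E = 12 − 1.4×1.2 − 1.43×0.82 = 9.14 V.
V_CE = 9.14 V > 0.2 V confirms active-region operation.

I_C ≈ 1.4 mA, V_CE ≈ 9.1 V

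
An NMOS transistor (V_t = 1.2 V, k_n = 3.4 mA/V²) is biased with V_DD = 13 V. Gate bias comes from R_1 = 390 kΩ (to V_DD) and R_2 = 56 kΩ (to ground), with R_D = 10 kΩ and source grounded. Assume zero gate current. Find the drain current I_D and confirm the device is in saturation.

I_D ≈ 0.32 mA

V_G = V_DD·R_2/(R_1+R_2) = 13×56/446 = 1.63 V. With the source grounded, V_GS = V_G = 1.63 V.
Assume saturation: I_D = (k_n/2)(V_GS − V_t)² = (3.4/2)×(1.63 − 1.2)² = 1.7×0.432² = 0.318 mA.
V_DS = V_DD − I_D·R_D = 13 − 0.318×10 = 9.82 V.
Saturation requires V_DS ≥ V_GS − V_t = 0.432 V; 9.82 ≥ 0.432 ✓.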